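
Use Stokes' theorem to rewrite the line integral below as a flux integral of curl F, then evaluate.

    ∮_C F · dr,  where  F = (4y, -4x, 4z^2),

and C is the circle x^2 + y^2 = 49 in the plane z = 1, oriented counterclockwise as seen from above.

Let S be the flat disk x^2 + y^2 ≤ 49 in the plane z = 1, with upward unit normal n̂ = ẑ. By Stokes' theorem,

    ∮_C F · dr = ∬_S (∇ × F) · n̂ dS = ∬_D (curl F)_z dA,

where D is the disk x^2 + y^2 ≤ 49.

Compute the curl of F = (4y, -4x, 4z^2):
    (∇ × F)_x = ∂F_z/∂y - ∂F_y/∂z = 0,
    (∇ × F)_y = ∂F_x/∂z - ∂F_z/∂x = 0,
    (∇ × F)_z = ∂F_y/∂x - ∂F_x/∂y = -8.

On z = 1, (curl F)_z = -8.

Convert to polar (x = r cos θ, y = r sin θ, dA = r dr dθ); the integrand becomes -8, so

    ∬_D (curl F)_z dA = ∫_0^{2π} ∫_0^{7} (-8) · r dr dθ.

Inner (r from 0 to 7): -196.
Outer (θ from 0 to 2π): -392π.

Therefore ∮_C F · dr = -392π.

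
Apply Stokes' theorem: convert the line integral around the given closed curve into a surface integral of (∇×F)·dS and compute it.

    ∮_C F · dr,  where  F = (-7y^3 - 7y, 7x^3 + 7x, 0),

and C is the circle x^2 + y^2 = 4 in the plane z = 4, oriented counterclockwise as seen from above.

Let S be the flat disk x^2 + y^2 ≤ 4 in the plane z = 4, with upward unit normal n̂ = ẑ. By Stokes' theorem,

    ∮_C F · dr = ∬_S (∇ × F) · n̂ dS = ∬_D (curl F)_z dA,

where D is the disk x^2 + y^2 ≤ 4.

Compute the curl of F = (-7y^3 - 7y, 7x^3 + 7x, 0):
    (∇ × F)_x = ∂F_z/∂y - ∂F_y/∂z = 0,
    (∇ × F)_y = ∂F_x/∂z - ∂F_z/∂x = 0,
    (∇ × F)_z = ∂F_y/∂x - ∂F_x/∂y = 21x^2 + 21y^2 + 14.

On z = 4, (curl F)_z = 21x^2 + 21y^2 + 14.

Convert to polar (x = r cos θ, y = r sin θ, dA = r dr dθ); the integrand becomes 21r^2 + 14, so

    ∬_D (curl F)_z dA = ∫_0^{2π} ∫_0^{2} (21r^2 + 14) · r dr dθ.

Inner (r from 0 to 2): 112.
Outer (θ from 0 to 2π): 224π.

Therefore ∮_C F · dr = 224π.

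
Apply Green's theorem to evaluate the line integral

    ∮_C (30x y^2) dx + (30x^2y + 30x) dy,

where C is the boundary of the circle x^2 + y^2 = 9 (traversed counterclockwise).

Green's theorem converts the closed line integral into a double integral over the enclosed region D:

    ∮_C P dx + Q dy = ∬_D (∂Q/∂x - ∂P/∂y) dA.

Here P = 30x y^2, Q = 30x^2y + 30x, so

    ∂Q/∂x = 60x y + 30,    ∂P/∂y = 60x y,
    ∂Q/∂x - ∂P/∂y = 30.

D is the region x^2 + y^2 ≤ 9. Evaluating the double integral:

In polar coordinates (x = r cos θ, y = r sin θ, dA = r dr dθ) the integrand becomes 30, so

    ∬_D (30) dA = ∫_0^{2π} ∫_0^{3} (30) · r dr dθ.

Inner (r from 0 to 3): 135.
Outer (θ from 0 to 2π): 270π.

Therefore ∮_C P dx + Q dy = 270π.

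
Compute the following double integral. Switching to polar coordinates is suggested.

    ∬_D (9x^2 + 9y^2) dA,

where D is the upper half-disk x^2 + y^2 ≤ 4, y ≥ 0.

The region D is 0 ≤ r ≤ 2, 0 ≤ θ ≤ π in polar coordinates, where x = r cos(θ), y = r sin(θ), and dA = r dr dθ.

Under the substitution, the integrand becomes 9r^2, so

    ∬_D (9x^2 + 9y^2) dA = ∫_{0}^{π} ∫_{0}^{2} (9r^2) · r dr dθ.

Inner integral (in r): ∫_{0}^{2} (9r^2) · r dr = 36.

Outer integral (in θ): ∫_{0}^{π} (36) dθ = 36π.

Therefore ∬_D (9x^2 + 9y^2) dA = 36π.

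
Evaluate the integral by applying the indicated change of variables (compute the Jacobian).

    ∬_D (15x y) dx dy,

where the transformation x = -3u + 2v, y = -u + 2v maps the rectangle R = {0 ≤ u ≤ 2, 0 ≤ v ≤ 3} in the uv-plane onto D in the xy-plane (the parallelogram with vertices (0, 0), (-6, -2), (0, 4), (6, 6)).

Compute the Jacobian determinant of (x, y) with respect to (u, v):

    ∂(x,y)/∂(u,v) = | -3  2 | = (-3)(2) - (2)(-1) = -4.
                   | -1  2 |

Its absolute value is |J| = 4 (the area scaling factor).

Substituting x = -3u + 2v, y = -u + 2v into the integrand,

    15x y → 45u^2 - 120u v + 60v^2,

so the integral becomes

    ∬_R (45u^2 - 120u v + 60v^2) · |J| du dv = ∫_0^2 ∫_0^3 (180u^2 - 480u v + 240v^2) dv du.

Inner (v): 540u^2 - 2160u + 2160.
Outer (u): 1440.

Therefore ∬_D (15x y) dx dy = 1440.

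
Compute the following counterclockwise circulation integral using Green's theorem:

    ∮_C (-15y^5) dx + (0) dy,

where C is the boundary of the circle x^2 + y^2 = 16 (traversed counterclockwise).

Green's theorem converts the closed line integral into a double integral over the enclosed region D:

    ∮_C P dx + Q dy = ∬_D (∂Q/∂x - ∂P/∂y) dA.

Here P = -15y^5, Q = 0, so

    ∂Q/∂x = 0,    ∂P/∂y = -75y^4,
    ∂Q/∂x - ∂P/∂y = 75y^4.

D is the region x^2 + y^2 ≤ 16. Evaluating the double integral:

In polar coordinates (x = r cos θ, y = r sin θ, dA = r dr dθ) the integrand becomes 75r^4sin(θ)^4, so

    ∬_D (75y^4) dA = ∫_0^{2π} ∫_0^{4} (75r^4sin(θ)^4) · r dr dθ.

Inner (r from 0 to 4): 51200sin(θ)^4.
Outer (θ from 0 to 2π): 38400π.

Therefore ∮_C P dx + Q dy = 38400π.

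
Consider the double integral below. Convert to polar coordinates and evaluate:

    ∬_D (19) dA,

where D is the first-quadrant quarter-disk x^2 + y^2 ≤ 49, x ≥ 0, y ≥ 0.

The region D is 0 ≤ r ≤ 7, 0 ≤ θ ≤ π/2 in polar coordinates, where x = r cos(θ), y = r sin(θ), and dA = r dr dθ.

Under the substitution, the integrand becomes 19, so

    ∬_D (19) dA = ∫_{0}^{π/2} ∫_{0}^{7} (19) · r dr dθ.

Inner integral (in r): ∫_{0}^{7} (19) · r dr = 931/2.

Outer integral (in θ): ∫_{0}^{π/2} (931/2) dθ = 931π/4.

Therefore ∬_D (19) dA = 931π/4.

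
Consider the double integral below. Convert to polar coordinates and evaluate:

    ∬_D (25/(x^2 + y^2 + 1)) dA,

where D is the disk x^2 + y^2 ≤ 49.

The region D is 0 ≤ r ≤ 7, 0 ≤ θ ≤ 2π in polar coordinates, where x = r cos(θ), y = r sin(θ), and dA = r dr dθ.

Under the substitution, the integrand becomes 25/(r^2 + 1), so

    ∬_D (25/(x^2 + y^2 + 1)) dA = ∫_{0}^{2π} ∫_{0}^{7} (25/(r^2 + 1)) · r dr dθ.

Inner integral (in r): ∫_{0}^{7} (25/(r^2 + 1)) · r dr = 25log(50)/2.

Outer integral (in θ): ∫_{0}^{2π} (25log(50)/2) dθ = 25π log(50).

Therefore ∬_D (25/(x^2 + y^2 + 1)) dA = 25π log(50).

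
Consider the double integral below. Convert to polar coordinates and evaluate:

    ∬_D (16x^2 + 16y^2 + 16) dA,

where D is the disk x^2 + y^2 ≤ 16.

The region D is 0 ≤ r ≤ 4, 0 ≤ θ ≤ 2π in polar coordinates, where x = r cos(θ), y = r sin(θ), and dA = r dr dθ.

Under the substitution, the integrand becomes 16r^2 + 16, so

    ∬_D (16x^2 + 16y^2 + 16) dA = ∫_{0}^{2π} ∫_{0}^{4} (16r^2 + 16) · r dr dθ.

Inner integral (in r): ∫_{0}^{4} (16r^2 + 16) · r dr = 1152.

Outer integral (in θ): ∫_{0}^{2π} (1152) dθ = 2304π.

Therefore ∬_D (16x^2 + 16y^2 + 16) dA = 2304π.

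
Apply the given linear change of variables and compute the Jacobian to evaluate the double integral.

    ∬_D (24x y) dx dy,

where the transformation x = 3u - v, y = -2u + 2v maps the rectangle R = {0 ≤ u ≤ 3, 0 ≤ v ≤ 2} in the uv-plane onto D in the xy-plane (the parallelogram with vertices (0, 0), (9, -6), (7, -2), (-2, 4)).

Compute the Jacobian determinant of (x, y) with respect to (u, v):

    ∂(x,y)/∂(u,v) = | 3  -1 | = (3)(2) - (-1)(-2) = 4.
                   | -2  2 |

Its absolute value is |J| = 4 (the area scaling factor).

Substituting x = 3u - v, y = -2u + 2v into the integrand,

    24x y → -144u^2 + 192u v - 48v^2,

so the integral becomes

    ∬_R (-144u^2 + 192u v - 48v^2) · |J| du dv = ∫_0^3 ∫_0^2 (-576u^2 + 768u v - 192v^2) dv du.

Inner (v): -1152u^2 + 1536u - 512.
Outer (u): -4992.

Therefore ∬_D (24x y) dx dy = -4992.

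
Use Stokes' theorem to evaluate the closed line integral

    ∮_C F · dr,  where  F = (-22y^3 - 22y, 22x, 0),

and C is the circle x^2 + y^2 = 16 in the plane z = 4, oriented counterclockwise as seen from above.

Let S be the flat disk x^2 + y^2 ≤ 16 in the plane z = 4, with upward unit normal n̂ = ẑ. By Stokes' theorem,

    ∮_C F · dr = ∬_S (∇ × F) · n̂ dS = ∬_D (curl F)_z dA,

where D is the disk x^2 + y^2 ≤ 16.

Compute the curl of F = (-22y^3 - 22y, 22x, 0):
    (∇ × F)_x = ∂F_z/∂y - ∂F_y/∂z = 0,
    (∇ × F)_y = ∂F_x/∂z - ∂F_z/∂x = 0,
    (∇ × F)_z = ∂F_y/∂x - ∂F_x/∂y = 66y^2 + 44.

On z = 4, (curl F)_z = 66y^2 + 44.

Convert to polar (x = r cos θ, y = r sin θ, dA = r dr dθ); the integrand becomes 66r^2sin(θ)^2 + 44, so

    ∬_D (curl F)_z dA = ∫_0^{2π} ∫_0^{4} (66r^2sin(θ)^2 + 44) · r dr dθ.

Inner (r from 0 to 4): 4224sin(θ)^2 + 352.
Outer (θ from 0 to 2π): 4928π.

Therefore ∮_C F · dr = 4928π.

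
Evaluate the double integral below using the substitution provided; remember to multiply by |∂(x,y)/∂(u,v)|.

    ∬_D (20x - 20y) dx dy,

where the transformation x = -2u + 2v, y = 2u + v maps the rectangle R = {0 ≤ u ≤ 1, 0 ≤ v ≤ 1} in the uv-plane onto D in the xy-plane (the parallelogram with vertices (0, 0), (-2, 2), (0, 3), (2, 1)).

Compute the Jacobian determinant of (x, y) with respect to (u, v):

    ∂(x,y)/∂(u,v) = | -2  2 | = (-2)(1) - (2)(2) = -6.
                   | 2  1 |

Its absolute value is |J| = 6 (the area scaling factor).

Substituting x = -2u + 2v, y = 2u + v into the integrand,

    20x - 20y → -80u + 20v,

so the integral becomes

    ∬_R (-80u + 20v) · |J| du dv = ∫_0^1 ∫_0^1 (-480u + 120v) dv du.

Inner (v): 60 - 480u.
Outer (u): -180.

Therefore ∬_D (20x - 20y) dx dy = -180.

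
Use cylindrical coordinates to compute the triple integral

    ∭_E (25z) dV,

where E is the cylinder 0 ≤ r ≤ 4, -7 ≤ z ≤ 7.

In cylindrical coordinates, x = r cos(θ), y = r sin(θ), z = z, and dV = r dr dθ dz.

The integrand becomes 25z, so

    ∭_E (25z) dV = ∫_{0}^{2π} ∫_{0}^{4} ∫_{-7}^{7} (25z) · r dz dr dθ.

Inner (z): 0.
Middle (r from 0 to 4): 0.
Outer (θ): 0.

Therefore the triple integral equals 0.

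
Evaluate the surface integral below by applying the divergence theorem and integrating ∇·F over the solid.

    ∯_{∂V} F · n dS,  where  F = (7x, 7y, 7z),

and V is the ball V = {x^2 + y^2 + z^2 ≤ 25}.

By the divergence theorem,

    ∯_{∂V} F · n dS = ∭_V (∇ · F) dV.

Compute the divergence:
    ∇ · F = ∂F_x/∂x + ∂F_y/∂y + ∂F_z/∂z = 7 + 7 + 7 = 21.

In spherical coordinates, x = ρ sin(φ) cos(θ), y = ρ sin(φ) sin(θ), z = ρ cos(φ), dV = ρ^2 sin(φ) dρ dφ dθ, with 0 ≤ ρ ≤ 5, 0 ≤ φ ≤ π, 0 ≤ θ ≤ 2π.

The integrand, after substitution and multiplying by the volume element, becomes (21) · ρ^2 sin(φ), so

    ∭_V (∇·F) dV = ∫_0^{2π} ∫_0^{π} ∫_0^{5} (21) · ρ^2 sin(φ) dρ dφ dθ.

Inner (ρ from 0 to 5): 875sin(φ).
Middle (φ from 0 to π): 1750.
Outer (θ from 0 to 2π): 3500π.

Therefore ∯_{∂V} F · n dS = 3500π.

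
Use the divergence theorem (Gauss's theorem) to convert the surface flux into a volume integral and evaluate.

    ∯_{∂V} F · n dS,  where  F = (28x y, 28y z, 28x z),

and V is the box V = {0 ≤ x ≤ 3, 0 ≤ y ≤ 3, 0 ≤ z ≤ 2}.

By the divergence theorem,

    ∯_{∂V} F · n dS = ∭_V (∇ · F) dV.

Compute the divergence:
    ∇ · F = ∂F_x/∂x + ∂F_y/∂y + ∂F_z/∂z = 28y + 28z + 28x = 28x + 28y + 28z.

V is a rectangular box, so dV = dx dy dz with 0 ≤ x ≤ 3, 0 ≤ y ≤ 3, 0 ≤ z ≤ 2.

Integrate (28x + 28y + 28z) over V as an iterated integral:

    ∭_V (∇·F) dV = ∫_0^{3} ∫_0^{3} ∫_0^{2} (28x + 28y + 28z) dz dy dx.

Inner (z from 0 to 2): 56x + 56y + 56.
Middle (y from 0 to 3): 168x + 420.
Outer (x from 0 to 3): 2016.

Therefore ∯_{∂V} F · n dS = 2016.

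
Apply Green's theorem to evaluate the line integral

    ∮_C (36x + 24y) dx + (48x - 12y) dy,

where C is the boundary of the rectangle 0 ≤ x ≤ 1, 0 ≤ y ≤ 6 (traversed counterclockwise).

Green's theorem converts the closed line integral into a double integral over the enclosed region D:

    ∮_C P dx + Q dy = ∬_D (∂Q/∂x - ∂P/∂y) dA.

Here P = 36x + 24y, Q = 48x - 12y, so

    ∂Q/∂x = 48,    ∂P/∂y = 24,
    ∂Q/∂x - ∂P/∂y = 24.

D is the region 0 ≤ x ≤ 1, 0 ≤ y ≤ 6. Evaluating the double integral:

    ∬_D (24) dA = ∫_0^{1} ∫_0^{6} (24) dy dx.

Inner (y from 0 to 6): 144.
Outer (x from 0 to 1): 144.

Therefore ∮_C P dx + Q dy = 144.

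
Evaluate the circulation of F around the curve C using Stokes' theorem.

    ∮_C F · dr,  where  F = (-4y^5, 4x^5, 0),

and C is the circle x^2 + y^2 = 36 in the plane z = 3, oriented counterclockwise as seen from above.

Let S be the flat disk x^2 + y^2 ≤ 36 in the plane z = 3, with upward unit normal n̂ = ẑ. By Stokes' theorem,

    ∮_C F · dr = ∬_S (∇ × F) · n̂ dS = ∬_D (curl F)_z dA,

where D is the disk x^2 + y^2 ≤ 36.

Compute the curl of F = (-4y^5, 4x^5, 0):
    (∇ × F)_x = ∂F_z/∂y - ∂F_y/∂z = 0,
    (∇ × F)_y = ∂F_x/∂z - ∂F_z/∂x = 0,
    (∇ × F)_z = ∂F_y/∂x - ∂F_x/∂y = 20x^4 + 20y^4.

On z = 3, (curl F)_z = 20x^4 + 20y^4.

Convert to polar (x = r cos θ, y = r sin θ, dA = r dr dθ); the integrand becomes 20r^4(sin(θ)^4 + cos(θ)^4), so

    ∬_D (curl F)_z dA = ∫_0^{2π} ∫_0^{6} (20r^4(sin(θ)^4 + cos(θ)^4)) · r dr dθ.

Inner (r from 0 to 6): 155520sin(θ)^4 + 155520cos(θ)^4.
Outer (θ from 0 to 2π): 233280π.

Therefore ∮_C F · dr = 233280π.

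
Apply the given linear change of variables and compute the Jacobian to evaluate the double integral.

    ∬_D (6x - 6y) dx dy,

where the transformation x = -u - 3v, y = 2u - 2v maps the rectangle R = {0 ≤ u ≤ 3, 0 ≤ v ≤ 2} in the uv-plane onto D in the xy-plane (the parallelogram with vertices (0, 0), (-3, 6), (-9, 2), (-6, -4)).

Compute the Jacobian determinant of (x, y) with respect to (u, v):

    ∂(x,y)/∂(u,v) = | -1  -3 | = (-1)(-2) - (-3)(2) = 8.
                   | 2  -2 |

Its absolute value is |J| = 8 (the area scaling factor).

Substituting x = -u - 3v, y = 2u - 2v into the integrand,

    6x - 6y → -18u - 6v,

so the integral becomes

    ∬_R (-18u - 6v) · |J| du dv = ∫_0^3 ∫_0^2 (-144u - 48v) dv du.

Inner (v): -288u - 96.
Outer (u): -1584.

Therefore ∬_D (6x - 6y) dx dy = -1584.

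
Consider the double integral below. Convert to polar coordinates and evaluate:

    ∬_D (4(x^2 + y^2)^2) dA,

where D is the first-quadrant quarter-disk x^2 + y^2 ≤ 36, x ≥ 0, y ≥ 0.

The region D is 0 ≤ r ≤ 6, 0 ≤ θ ≤ π/2 in polar coordinates, where x = r cos(θ), y = r sin(θ), and dA = r dr dθ.

Under the substitution, the integrand becomes 4r^4, so

    ∬_D (4(x^2 + y^2)^2) dA = ∫_{0}^{π/2} ∫_{0}^{6} (4r^4) · r dr dθ.

Inner integral (in r): ∫_{0}^{6} (4r^4) · r dr = 31104.

Outer integral (in θ): ∫_{0}^{π/2} (31104) dθ = 15552π.

Therefore ∬_D (4(x^2 + y^2)^2) dA = 15552π.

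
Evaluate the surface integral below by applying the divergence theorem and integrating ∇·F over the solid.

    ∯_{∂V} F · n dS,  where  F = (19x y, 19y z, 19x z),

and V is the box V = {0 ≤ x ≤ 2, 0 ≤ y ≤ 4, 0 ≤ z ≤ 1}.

By the divergence theorem,

    ∯_{∂V} F · n dS = ∭_V (∇ · F) dV.

Compute the divergence:
    ∇ · F = ∂F_x/∂x + ∂F_y/∂y + ∂F_z/∂z = 19y + 19z + 19x = 19x + 19y + 19z.

V is a rectangular box, so dV = dx dy dz with 0 ≤ x ≤ 2, 0 ≤ y ≤ 4, 0 ≤ z ≤ 1.

Integrate (19x + 19y + 19z) over V as an iterated integral:

    ∭_V (∇·F) dV = ∫_0^{2} ∫_0^{4} ∫_0^{1} (19x + 19y + 19z) dz dy dx.

Inner (z from 0 to 1): 19x + 19y + 19/2.
Middle (y from 0 to 4): 76x + 190.
Outer (x from 0 to 2): 532.

Therefore ∯_{∂V} F · n dS = 532.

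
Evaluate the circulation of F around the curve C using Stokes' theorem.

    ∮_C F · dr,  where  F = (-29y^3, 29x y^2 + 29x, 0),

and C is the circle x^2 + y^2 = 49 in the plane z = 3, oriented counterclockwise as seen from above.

Let S be the flat disk x^2 + y^2 ≤ 49 in the plane z = 3, with upward unit normal n̂ = ẑ. By Stokes' theorem,

    ∮_C F · dr = ∬_S (∇ × F) · n̂ dS = ∬_D (curl F)_z dA,

where D is the disk x^2 + y^2 ≤ 49.

Compute the curl of F = (-29y^3, 29x y^2 + 29x, 0):
    (∇ × F)_x = ∂F_z/∂y - ∂F_y/∂z = 0,
    (∇ × F)_y = ∂F_x/∂z - ∂F_z/∂x = 0,
    (∇ × F)_z = ∂F_y/∂x - ∂F_x/∂y = 116y^2 + 29.

On z = 3, (curl F)_z = 116y^2 + 29.

Convert to polar (x = r cos θ, y = r sin θ, dA = r dr dθ); the integrand becomes 116r^2sin(θ)^2 + 29, so

    ∬_D (curl F)_z dA = ∫_0^{2π} ∫_0^{7} (116r^2sin(θ)^2 + 29) · r dr dθ.

Inner (r from 0 to 7): 69629sin(θ)^2 + 1421/2.
Outer (θ from 0 to 2π): 71050π.

Therefore ∮_C F · dr = 71050π.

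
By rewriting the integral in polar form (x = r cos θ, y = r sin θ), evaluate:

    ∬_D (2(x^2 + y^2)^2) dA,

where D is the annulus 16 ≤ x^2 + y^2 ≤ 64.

The region D is 4 ≤ r ≤ 8, 0 ≤ θ ≤ 2π in polar coordinates, where x = r cos(θ), y = r sin(θ), and dA = r dr dθ.

Under the substitution, the integrand becomes 2r^4, so

    ∬_D (2(x^2 + y^2)^2) dA = ∫_{0}^{2π} ∫_{4}^{8} (2r^4) · r dr dθ.

Inner integral (in r): ∫_{4}^{8} (2r^4) · r dr = 86016.

Outer integral (in θ): ∫_{0}^{2π} (86016) dθ = 172032π.

Therefore ∬_D (2(x^2 + y^2)^2) dA = 172032π.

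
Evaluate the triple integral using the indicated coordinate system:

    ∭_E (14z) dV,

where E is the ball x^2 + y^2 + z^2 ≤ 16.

In spherical coordinates, x = ρ sin(φ) cos(θ), y = ρ sin(φ) sin(θ), z = ρ cos(φ), and dV = ρ^2 sin(φ) dρ dφ dθ.

The integrand becomes 14ρ cos(φ), so

    ∭_E (14z) dV = ∫_{0}^{2π} ∫_{0}^{π} ∫_{0}^{4} (14ρ cos(φ)) · ρ^2 sin(φ) dρ dφ dθ.

Inner (ρ): 448sin(2φ).
Middle (φ): 0.
Outer (θ): 0.

Therefore the triple integral equals 0.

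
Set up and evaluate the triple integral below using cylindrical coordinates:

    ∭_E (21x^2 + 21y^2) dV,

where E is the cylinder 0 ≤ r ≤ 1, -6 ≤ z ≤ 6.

In cylindrical coordinates, x = r cos(θ), y = r sin(θ), z = z, and dV = r dr dθ dz.

The integrand becomes 21r^2, so

    ∭_E (21x^2 + 21y^2) dV = ∫_{0}^{2π} ∫_{0}^{1} ∫_{-6}^{6} (21r^2) · r dz dr dθ.

Inner (z): 252r^3.
Middle (r from 0 to 1): 63.
Outer (θ): 126π.

Therefore the triple integral equals 126π.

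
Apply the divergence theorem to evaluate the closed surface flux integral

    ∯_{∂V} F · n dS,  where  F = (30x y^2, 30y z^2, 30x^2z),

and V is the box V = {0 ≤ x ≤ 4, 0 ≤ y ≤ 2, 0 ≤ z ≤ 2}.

By the divergence theorem,

    ∯_{∂V} F · n dS = ∭_V (∇ · F) dV.

Compute the divergence:
    ∇ · F = ∂F_x/∂x + ∂F_y/∂y + ∂F_z/∂z = 30y^2 + 30z^2 + 30x^2 = 30x^2 + 30y^2 + 30z^2.

V is a rectangular box, so dV = dx dy dz with 0 ≤ x ≤ 4, 0 ≤ y ≤ 2, 0 ≤ z ≤ 2.

Integrate (30x^2 + 30y^2 + 30z^2) over V as an iterated integral:

    ∭_V (∇·F) dV = ∫_0^{4} ∫_0^{2} ∫_0^{2} (30x^2 + 30y^2 + 30z^2) dz dy dx.

Inner (z from 0 to 2): 60x^2 + 60y^2 + 80.
Middle (y from 0 to 2): 120x^2 + 320.
Outer (x from 0 to 4): 3840.

Therefore ∯_{∂V} F · n dS = 3840.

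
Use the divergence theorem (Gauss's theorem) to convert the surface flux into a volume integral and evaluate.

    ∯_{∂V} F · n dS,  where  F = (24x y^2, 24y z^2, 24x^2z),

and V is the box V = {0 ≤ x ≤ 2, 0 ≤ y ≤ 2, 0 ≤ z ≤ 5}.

By the divergence theorem,

    ∯_{∂V} F · n dS = ∭_V (∇ · F) dV.

Compute the divergence:
    ∇ · F = ∂F_x/∂x + ∂F_y/∂y + ∂F_z/∂z = 24y^2 + 24z^2 + 24x^2 = 24x^2 + 24y^2 + 24z^2.

V is a rectangular box, so dV = dx dy dz with 0 ≤ x ≤ 2, 0 ≤ y ≤ 2, 0 ≤ z ≤ 5.

Integrate (24x^2 + 24y^2 + 24z^2) over V as an iterated integral:

    ∭_V (∇·F) dV = ∫_0^{2} ∫_0^{2} ∫_0^{5} (24x^2 + 24y^2 + 24z^2) dz dy dx.

Inner (z from 0 to 5): 120x^2 + 120y^2 + 1000.
Middle (y from 0 to 2): 240x^2 + 2320.
Outer (x from 0 to 2): 5280.

Therefore ∯_{∂V} F · n dS = 5280.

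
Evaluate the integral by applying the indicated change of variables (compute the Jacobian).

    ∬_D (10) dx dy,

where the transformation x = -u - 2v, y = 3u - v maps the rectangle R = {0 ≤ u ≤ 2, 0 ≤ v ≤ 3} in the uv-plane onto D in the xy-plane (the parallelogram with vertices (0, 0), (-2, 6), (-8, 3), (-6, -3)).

Compute the Jacobian determinant of (x, y) with respect to (u, v):

    ∂(x,y)/∂(u,v) = | -1  -2 | = (-1)(-1) - (-2)(3) = 7.
                   | 3  -1 |

Its absolute value is |J| = 7 (the area scaling factor).

Substituting x = -u - 2v, y = 3u - v into the integrand,

    10 → 10,

so the integral becomes

    ∬_R (10) · |J| du dv = ∫_0^2 ∫_0^3 (70) dv du.

Inner (v): 210.
Outer (u): 420.

Therefore ∬_D (10) dx dy = 420.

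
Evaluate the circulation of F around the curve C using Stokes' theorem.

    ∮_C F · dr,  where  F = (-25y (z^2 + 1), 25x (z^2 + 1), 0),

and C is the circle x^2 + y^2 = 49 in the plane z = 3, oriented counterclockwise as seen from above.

Let S be the flat disk x^2 + y^2 ≤ 49 in the plane z = 3, with upward unit normal n̂ = ẑ. By Stokes' theorem,

    ∮_C F · dr = ∬_S (∇ × F) · n̂ dS = ∬_D (curl F)_z dA,

where D is the disk x^2 + y^2 ≤ 49.

Compute the curl of F = (-25y (z^2 + 1), 25x (z^2 + 1), 0):
    (∇ × F)_x = ∂F_z/∂y - ∂F_y/∂z = -50x z,
    (∇ × F)_y = ∂F_x/∂z - ∂F_z/∂x = -50y z,
    (∇ × F)_z = ∂F_y/∂x - ∂F_x/∂y = 50z^2 + 50.

On z = 3, (curl F)_z = 500.

Convert to polar (x = r cos θ, y = r sin θ, dA = r dr dθ); the integrand becomes 500, so

    ∬_D (curl F)_z dA = ∫_0^{2π} ∫_0^{7} (500) · r dr dθ.

Inner (r from 0 to 7): 12250.
Outer (θ from 0 to 2π): 24500π.

Therefore ∮_C F · dr = 24500π.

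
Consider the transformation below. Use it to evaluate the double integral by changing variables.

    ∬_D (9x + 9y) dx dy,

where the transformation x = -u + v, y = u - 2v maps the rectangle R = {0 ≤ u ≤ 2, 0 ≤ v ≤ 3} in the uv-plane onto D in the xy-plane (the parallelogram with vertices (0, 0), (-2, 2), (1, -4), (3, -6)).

Compute the Jacobian determinant of (x, y) with respect to (u, v):

    ∂(x,y)/∂(u,v) = | -1  1 | = (-1)(-2) - (1)(1) = 1.
                   | 1  -2 |

Its absolute value is |J| = 1 (the area scaling factor).

Substituting x = -u + v, y = u - 2v into the integrand,

    9x + 9y → -9v,

so the integral becomes

    ∬_R (-9v) · |J| du dv = ∫_0^2 ∫_0^3 (-9v) dv du.

Inner (v): -81/2.
Outer (u): -81.

Therefore ∬_D (9x + 9y) dx dy = -81.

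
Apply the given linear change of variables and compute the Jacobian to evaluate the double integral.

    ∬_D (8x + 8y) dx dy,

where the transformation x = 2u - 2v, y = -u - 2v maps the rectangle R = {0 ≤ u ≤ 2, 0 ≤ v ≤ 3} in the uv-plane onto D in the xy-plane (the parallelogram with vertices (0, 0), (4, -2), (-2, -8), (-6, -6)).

Compute the Jacobian determinant of (x, y) with respect to (u, v):

    ∂(x,y)/∂(u,v) = | 2  -2 | = (2)(-2) - (-2)(-1) = -6.
                   | -1  -2 |

Its absolute value is |J| = 6 (the area scaling factor).

Substituting x = 2u - 2v, y = -u - 2v into the integrand,

    8x + 8y → 8u - 32v,

so the integral becomes

    ∬_R (8u - 32v) · |J| du dv = ∫_0^2 ∫_0^3 (48u - 192v) dv du.

Inner (v): 144u - 864.
Outer (u): -1440.

Therefore ∬_D (8x + 8y) dx dy = -1440.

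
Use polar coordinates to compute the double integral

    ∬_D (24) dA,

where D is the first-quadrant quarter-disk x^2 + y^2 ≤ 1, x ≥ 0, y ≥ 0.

The region D is 0 ≤ r ≤ 1, 0 ≤ θ ≤ π/2 in polar coordinates, where x = r cos(θ), y = r sin(θ), and dA = r dr dθ.

Under the substitution, the integrand becomes 24, so

    ∬_D (24) dA = ∫_{0}^{π/2} ∫_{0}^{1} (24) · r dr dθ.

Inner integral (in r): ∫_{0}^{1} (24) · r dr = 12.

Outer integral (in θ): ∫_{0}^{π/2} (12) dθ = 6π.

Therefore ∬_D (24) dA = 6π.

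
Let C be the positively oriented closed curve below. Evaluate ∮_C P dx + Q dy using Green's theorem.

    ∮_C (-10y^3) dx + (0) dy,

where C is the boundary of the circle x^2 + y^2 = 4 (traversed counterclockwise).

Green's theorem converts the closed line integral into a double integral over the enclosed region D:

    ∮_C P dx + Q dy = ∬_D (∂Q/∂x - ∂P/∂y) dA.

Here P = -10y^3, Q = 0, so

    ∂Q/∂x = 0,    ∂P/∂y = -30y^2,
    ∂Q/∂x - ∂P/∂y = 30y^2.

D is the region x^2 + y^2 ≤ 4. Evaluating the double integral:

In polar coordinates (x = r cos θ, y = r sin θ, dA = r dr dθ) the integrand becomes 30r^2sin(θ)^2, so

    ∬_D (30y^2) dA = ∫_0^{2π} ∫_0^{2} (30r^2sin(θ)^2) · r dr dθ.

Inner (r from 0 to 2): 120sin(θ)^2.
Outer (θ from 0 to 2π): 120π.

Therefore ∮_C P dx + Q dy = 120π.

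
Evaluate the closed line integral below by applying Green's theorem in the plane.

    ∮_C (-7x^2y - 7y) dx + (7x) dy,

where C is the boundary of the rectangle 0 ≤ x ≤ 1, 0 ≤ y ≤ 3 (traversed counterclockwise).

Green's theorem converts the closed line integral into a double integral over the enclosed region D:

    ∮_C P dx + Q dy = ∬_D (∂Q/∂x - ∂P/∂y) dA.

Here P = -7x^2y - 7y, Q = 7x, so

    ∂Q/∂x = 7,    ∂P/∂y = -7x^2 - 7,
    ∂Q/∂x - ∂P/∂y = 7x^2 + 14.

D is the region 0 ≤ x ≤ 1, 0 ≤ y ≤ 3. Evaluating the double integral:

    ∬_D (7x^2 + 14) dA = ∫_0^{1} ∫_0^{3} (7x^2 + 14) dy dx.

Inner (y from 0 to 3): 21x^2 + 42.
Outer (x from 0 to 1): 49.

Therefore ∮_C P dx + Q dy = 49.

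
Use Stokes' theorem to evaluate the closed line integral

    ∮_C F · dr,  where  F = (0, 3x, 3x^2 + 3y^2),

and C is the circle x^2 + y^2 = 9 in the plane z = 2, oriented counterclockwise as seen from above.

Let S be the flat disk x^2 + y^2 ≤ 9 in the plane z = 2, with upward unit normal n̂ = ẑ. By Stokes' theorem,

    ∮_C F · dr = ∬_S (∇ × F) · n̂ dS = ∬_D (curl F)_z dA,

where D is the disk x^2 + y^2 ≤ 9.

Compute the curl of F = (0, 3x, 3x^2 + 3y^2):
    (∇ × F)_x = ∂F_z/∂y - ∂F_y/∂z = 6y,
    (∇ × F)_y = ∂F_x/∂z - ∂F_z/∂x = -6x,
    (∇ × F)_z = ∂F_y/∂x - ∂F_x/∂y = 3.

On z = 2, (curl F)_z = 3.

Convert to polar (x = r cos θ, y = r sin θ, dA = r dr dθ); the integrand becomes 3, so

    ∬_D (curl F)_z dA = ∫_0^{2π} ∫_0^{3} (3) · r dr dθ.

Inner (r from 0 to 3): 27/2.
Outer (θ from 0 to 2π): 27π.

Therefore ∮_C F · dr = 27π.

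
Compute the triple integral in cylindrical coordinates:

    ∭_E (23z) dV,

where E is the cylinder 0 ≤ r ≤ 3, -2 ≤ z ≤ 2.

In cylindrical coordinates, x = r cos(θ), y = r sin(θ), z = z, and dV = r dr dθ dz.

The integrand becomes 23z, so

    ∭_E (23z) dV = ∫_{0}^{2π} ∫_{0}^{3} ∫_{-2}^{2} (23z) · r dz dr dθ.

Inner (z): 0.
Middle (r from 0 to 3): 0.
Outer (θ): 0.

Therefore the triple integral equals 0.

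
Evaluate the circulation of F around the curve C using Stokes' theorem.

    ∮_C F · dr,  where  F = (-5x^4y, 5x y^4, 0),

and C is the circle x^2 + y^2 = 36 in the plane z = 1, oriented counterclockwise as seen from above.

Let S be the flat disk x^2 + y^2 ≤ 36 in the plane z = 1, with upward unit normal n̂ = ẑ. By Stokes' theorem,

    ∮_C F · dr = ∬_S (∇ × F) · n̂ dS = ∬_D (curl F)_z dA,

where D is the disk x^2 + y^2 ≤ 36.

Compute the curl of F = (-5x^4y, 5x y^4, 0):
    (∇ × F)_x = ∂F_z/∂y - ∂F_y/∂z = 0,
    (∇ × F)_y = ∂F_x/∂z - ∂F_z/∂x = 0,
    (∇ × F)_z = ∂F_y/∂x - ∂F_x/∂y = 5x^4 + 5y^4.

On z = 1, (curl F)_z = 5x^4 + 5y^4.

Convert to polar (x = r cos θ, y = r sin θ, dA = r dr dθ); the integrand becomes 5r^4(sin(θ)^4 + cos(θ)^4), so

    ∬_D (curl F)_z dA = ∫_0^{2π} ∫_0^{6} (5r^4(sin(θ)^4 + cos(θ)^4)) · r dr dθ.

Inner (r from 0 to 6): 38880sin(θ)^4 + 38880cos(θ)^4.
Outer (θ from 0 to 2π): 58320π.

Therefore ∮_C F · dr = 58320π.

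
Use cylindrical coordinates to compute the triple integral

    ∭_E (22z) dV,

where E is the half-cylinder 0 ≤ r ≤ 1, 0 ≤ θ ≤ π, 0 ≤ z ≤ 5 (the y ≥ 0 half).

In cylindrical coordinates, x = r cos(θ), y = r sin(θ), z = z, and dV = r dr dθ dz.

The integrand becomes 22z, so

    ∭_E (22z) dV = ∫_{0}^{π} ∫_{0}^{1} ∫_{0}^{5} (22z) · r dz dr dθ.

Inner (z): 275r.
Middle (r from 0 to 1): 275/2.
Outer (θ): 275π/2.

Therefore the triple integral equals 275π/2.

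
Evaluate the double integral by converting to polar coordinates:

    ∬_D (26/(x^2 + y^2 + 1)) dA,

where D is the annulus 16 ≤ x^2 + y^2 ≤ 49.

The region D is 4 ≤ r ≤ 7, 0 ≤ θ ≤ 2π in polar coordinates, where x = r cos(θ), y = r sin(θ), and dA = r dr dθ.

Under the substitution, the integrand becomes 26/(r^2 + 1), so

    ∬_D (26/(x^2 + y^2 + 1)) dA = ∫_{0}^{2π} ∫_{4}^{7} (26/(r^2 + 1)) · r dr dθ.

Inner integral (in r): ∫_{4}^{7} (26/(r^2 + 1)) · r dr = log(12207031250000000000000/9904578032905937).

Outer integral (in θ): ∫_{0}^{2π} (log(12207031250000000000000/9904578032905937)) dθ = log((12207031250000000000000/9904578032905937)^(2π)).

Therefore ∬_D (26/(x^2 + y^2 + 1)) dA = log((12207031250000000000000/9904578032905937)^(2π)).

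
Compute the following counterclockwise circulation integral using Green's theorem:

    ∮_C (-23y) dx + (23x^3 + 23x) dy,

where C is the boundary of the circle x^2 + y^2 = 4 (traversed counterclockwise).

Green's theorem converts the closed line integral into a double integral over the enclosed region D:

    ∮_C P dx + Q dy = ∬_D (∂Q/∂x - ∂P/∂y) dA.

Here P = -23y, Q = 23x^3 + 23x, so

    ∂Q/∂x = 69x^2 + 23,    ∂P/∂y = -23,
    ∂Q/∂x - ∂P/∂y = 69x^2 + 46.

D is the region x^2 + y^2 ≤ 4. Evaluating the double integral:

In polar coordinates (x = r cos θ, y = r sin θ, dA = r dr dθ) the integrand becomes 69r^2cos(θ)^2 + 46, so

    ∬_D (69x^2 + 46) dA = ∫_0^{2π} ∫_0^{2} (69r^2cos(θ)^2 + 46) · r dr dθ.

Inner (r from 0 to 2): 276cos(θ)^2 + 92.
Outer (θ from 0 to 2π): 460π.

Therefore ∮_C P dx + Q dy = 460π.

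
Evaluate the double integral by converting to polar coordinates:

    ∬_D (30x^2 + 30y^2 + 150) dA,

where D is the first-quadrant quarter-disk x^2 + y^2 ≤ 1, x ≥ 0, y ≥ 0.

The region D is 0 ≤ r ≤ 1, 0 ≤ θ ≤ π/2 in polar coordinates, where x = r cos(θ), y = r sin(θ), and dA = r dr dθ.

Under the substitution, the integrand becomes 30r^2 + 150, so

    ∬_D (30x^2 + 30y^2 + 150) dA = ∫_{0}^{π/2} ∫_{0}^{1} (30r^2 + 150) · r dr dθ.

Inner integral (in r): ∫_{0}^{1} (30r^2 + 150) · r dr = 165/2.

Outer integral (in θ): ∫_{0}^{π/2} (165/2) dθ = 165π/4.

Therefore ∬_D (30x^2 + 30y^2 + 150) dA = 165π/4.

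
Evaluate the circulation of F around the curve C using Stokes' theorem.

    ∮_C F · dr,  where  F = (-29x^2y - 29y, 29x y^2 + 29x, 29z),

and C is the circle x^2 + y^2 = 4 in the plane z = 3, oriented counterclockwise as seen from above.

Let S be the flat disk x^2 + y^2 ≤ 4 in the plane z = 3, with upward unit normal n̂ = ẑ. By Stokes' theorem,

    ∮_C F · dr = ∬_S (∇ × F) · n̂ dS = ∬_D (curl F)_z dA,

where D is the disk x^2 + y^2 ≤ 4.

Compute the curl of F = (-29x^2y - 29y, 29x y^2 + 29x, 29z):
    (∇ × F)_x = ∂F_z/∂y - ∂F_y/∂z = 0,
    (∇ × F)_y = ∂F_x/∂z - ∂F_z/∂x = 0,
    (∇ × F)_z = ∂F_y/∂x - ∂F_x/∂y = 29x^2 + 29y^2 + 58.

On z = 3, (curl F)_z = 29x^2 + 29y^2 + 58.

Convert to polar (x = r cos θ, y = r sin θ, dA = r dr dθ); the integrand becomes 29r^2 + 58, so

    ∬_D (curl F)_z dA = ∫_0^{2π} ∫_0^{2} (29r^2 + 58) · r dr dθ.

Inner (r from 0 to 2): 232.
Outer (θ from 0 to 2π): 464π.

Therefore ∮_C F · dr = 464π.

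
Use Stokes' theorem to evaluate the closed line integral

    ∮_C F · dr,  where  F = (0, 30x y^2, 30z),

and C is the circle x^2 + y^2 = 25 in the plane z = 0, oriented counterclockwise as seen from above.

Let S be the flat disk x^2 + y^2 ≤ 25 in the plane z = 0, with upward unit normal n̂ = ẑ. By Stokes' theorem,

    ∮_C F · dr = ∬_S (∇ × F) · n̂ dS = ∬_D (curl F)_z dA,

where D is the disk x^2 + y^2 ≤ 25.

Compute the curl of F = (0, 30x y^2, 30z):
    (∇ × F)_x = ∂F_z/∂y - ∂F_y/∂z = 0,
    (∇ × F)_y = ∂F_x/∂z - ∂F_z/∂x = 0,
    (∇ × F)_z = ∂F_y/∂x - ∂F_x/∂y = 30y^2.

On z = 0, (curl F)_z = 30y^2.

Convert to polar (x = r cos θ, y = r sin θ, dA = r dr dθ); the integrand becomes 30r^2sin(θ)^2, so

    ∬_D (curl F)_z dA = ∫_0^{2π} ∫_0^{5} (30r^2sin(θ)^2) · r dr dθ.

Inner (r from 0 to 5): 9375sin(θ)^2/2.
Outer (θ from 0 to 2π): 9375π/2.

Therefore ∮_C F · dr = 9375π/2.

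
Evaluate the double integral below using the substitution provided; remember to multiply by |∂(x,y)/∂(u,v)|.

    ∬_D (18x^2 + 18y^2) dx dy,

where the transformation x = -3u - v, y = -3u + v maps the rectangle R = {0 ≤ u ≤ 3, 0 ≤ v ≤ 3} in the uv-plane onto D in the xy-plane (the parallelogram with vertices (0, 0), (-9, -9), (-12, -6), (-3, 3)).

Compute the Jacobian determinant of (x, y) with respect to (u, v):

    ∂(x,y)/∂(u,v) = | -3  -1 | = (-3)(1) - (-1)(-3) = -6.
                   | -3  1 |

Its absolute value is |J| = 6 (the area scaling factor).

Substituting x = -3u - v, y = -3u + v into the integrand,

    18x^2 + 18y^2 → 324u^2 + 36v^2,

so the integral becomes

    ∬_R (324u^2 + 36v^2) · |J| du dv = ∫_0^3 ∫_0^3 (1944u^2 + 216v^2) dv du.

Inner (v): 5832u^2 + 1944.
Outer (u): 58320.

Therefore ∬_D (18x^2 + 18y^2) dx dy = 58320.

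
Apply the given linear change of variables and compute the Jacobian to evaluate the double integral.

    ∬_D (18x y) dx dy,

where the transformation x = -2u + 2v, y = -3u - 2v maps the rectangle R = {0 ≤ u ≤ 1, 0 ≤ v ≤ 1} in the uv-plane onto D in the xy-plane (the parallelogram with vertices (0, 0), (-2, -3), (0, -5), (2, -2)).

Compute the Jacobian determinant of (x, y) with respect to (u, v):

    ∂(x,y)/∂(u,v) = | -2  2 | = (-2)(-2) - (2)(-3) = 10.
                   | -3  -2 |

Its absolute value is |J| = 10 (the area scaling factor).

Substituting x = -2u + 2v, y = -3u - 2v into the integrand,

    18x y → 108u^2 - 36u v - 72v^2,

so the integral becomes

    ∬_R (108u^2 - 36u v - 72v^2) · |J| du dv = ∫_0^1 ∫_0^1 (1080u^2 - 360u v - 720v^2) dv du.

Inner (v): 1080u^2 - 180u - 240.
Outer (u): 30.

Therefore ∬_D (18x y) dx dy = 30.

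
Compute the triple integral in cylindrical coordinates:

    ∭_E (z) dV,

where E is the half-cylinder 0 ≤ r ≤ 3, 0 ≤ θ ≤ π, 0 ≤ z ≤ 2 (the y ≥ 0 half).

In cylindrical coordinates, x = r cos(θ), y = r sin(θ), z = z, and dV = r dr dθ dz.

The integrand becomes z, so

    ∭_E (z) dV = ∫_{0}^{π} ∫_{0}^{3} ∫_{0}^{2} (z) · r dz dr dθ.

Inner (z): 2r.
Middle (r from 0 to 3): 9.
Outer (θ): 9π.

Therefore the triple integral equals 9π.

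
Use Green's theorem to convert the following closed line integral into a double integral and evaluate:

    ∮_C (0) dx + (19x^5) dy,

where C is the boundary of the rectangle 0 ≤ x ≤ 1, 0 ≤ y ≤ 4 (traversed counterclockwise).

Green's theorem converts the closed line integral into a double integral over the enclosed region D:

    ∮_C P dx + Q dy = ∬_D (∂Q/∂x - ∂P/∂y) dA.

Here P = 0, Q = 19x^5, so

    ∂Q/∂x = 95x^4,    ∂P/∂y = 0,
    ∂Q/∂x - ∂P/∂y = 95x^4.

D is the region 0 ≤ x ≤ 1, 0 ≤ y ≤ 4. Evaluating the double integral:

    ∬_D (95x^4) dA = ∫_0^{1} ∫_0^{4} (95x^4) dy dx.

Inner (y from 0 to 4): 380x^4.
Outer (x from 0 to 1): 76.

Therefore ∮_C P dx + Q dy = 76.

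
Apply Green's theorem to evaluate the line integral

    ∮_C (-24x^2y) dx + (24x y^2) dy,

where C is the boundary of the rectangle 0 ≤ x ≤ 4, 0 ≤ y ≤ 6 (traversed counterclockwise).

Green's theorem converts the closed line integral into a double integral over the enclosed region D:

    ∮_C P dx + Q dy = ∬_D (∂Q/∂x - ∂P/∂y) dA.

Here P = -24x^2y, Q = 24x y^2, so

    ∂Q/∂x = 24y^2,    ∂P/∂y = -24x^2,
    ∂Q/∂x - ∂P/∂y = 24x^2 + 24y^2.

D is the region 0 ≤ x ≤ 4, 0 ≤ y ≤ 6. Evaluating the double integral:

    ∬_D (24x^2 + 24y^2) dA = ∫_0^{4} ∫_0^{6} (24x^2 + 24y^2) dy dx.

Inner (y from 0 to 6): 144x^2 + 1728.
Outer (x from 0 to 4): 9984.

Therefore ∮_C P dx + Q dy = 9984.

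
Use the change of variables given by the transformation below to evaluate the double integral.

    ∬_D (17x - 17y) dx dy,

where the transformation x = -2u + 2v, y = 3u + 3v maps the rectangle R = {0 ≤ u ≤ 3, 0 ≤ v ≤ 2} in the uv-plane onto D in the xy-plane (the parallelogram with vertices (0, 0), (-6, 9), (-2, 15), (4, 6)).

Compute the Jacobian determinant of (x, y) with respect to (u, v):

    ∂(x,y)/∂(u,v) = | -2  2 | = (-2)(3) - (2)(3) = -12.
                   | 3  3 |

Its absolute value is |J| = 12 (the area scaling factor).

Substituting x = -2u + 2v, y = 3u + 3v into the integrand,

    17x - 17y → -85u - 17v,

so the integral becomes

    ∬_R (-85u - 17v) · |J| du dv = ∫_0^3 ∫_0^2 (-1020u - 204v) dv du.

Inner (v): -2040u - 408.
Outer (u): -10404.

Therefore ∬_D (17x - 17y) dx dy = -10404.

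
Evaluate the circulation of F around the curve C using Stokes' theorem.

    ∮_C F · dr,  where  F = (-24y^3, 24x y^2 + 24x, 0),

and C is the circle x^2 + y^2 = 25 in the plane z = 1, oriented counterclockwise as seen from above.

Let S be the flat disk x^2 + y^2 ≤ 25 in the plane z = 1, with upward unit normal n̂ = ẑ. By Stokes' theorem,

    ∮_C F · dr = ∬_S (∇ × F) · n̂ dS = ∬_D (curl F)_z dA,

where D is the disk x^2 + y^2 ≤ 25.

Compute the curl of F = (-24y^3, 24x y^2 + 24x, 0):
    (∇ × F)_x = ∂F_z/∂y - ∂F_y/∂z = 0,
    (∇ × F)_y = ∂F_x/∂z - ∂F_z/∂x = 0,
    (∇ × F)_z = ∂F_y/∂x - ∂F_x/∂y = 96y^2 + 24.

On z = 1, (curl F)_z = 96y^2 + 24.

Convert to polar (x = r cos θ, y = r sin θ, dA = r dr dθ); the integrand becomes 96r^2sin(θ)^2 + 24, so

    ∬_D (curl F)_z dA = ∫_0^{2π} ∫_0^{5} (96r^2sin(θ)^2 + 24) · r dr dθ.

Inner (r from 0 to 5): 15000sin(θ)^2 + 300.
Outer (θ from 0 to 2π): 15600π.

Therefore ∮_C F · dr = 15600π.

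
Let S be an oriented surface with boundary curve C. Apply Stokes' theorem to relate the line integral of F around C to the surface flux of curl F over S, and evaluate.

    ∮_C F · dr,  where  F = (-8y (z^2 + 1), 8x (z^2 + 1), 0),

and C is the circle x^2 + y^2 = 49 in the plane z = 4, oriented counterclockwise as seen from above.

Let S be the flat disk x^2 + y^2 ≤ 49 in the plane z = 4, with upward unit normal n̂ = ẑ. By Stokes' theorem,

    ∮_C F · dr = ∬_S (∇ × F) · n̂ dS = ∬_D (curl F)_z dA,

where D is the disk x^2 + y^2 ≤ 49.

Compute the curl of F = (-8y (z^2 + 1), 8x (z^2 + 1), 0):
    (∇ × F)_x = ∂F_z/∂y - ∂F_y/∂z = -16x z,
    (∇ × F)_y = ∂F_x/∂z - ∂F_z/∂x = -16y z,
    (∇ × F)_z = ∂F_y/∂x - ∂F_x/∂y = 16z^2 + 16.

On z = 4, (curl F)_z = 272.

Convert to polar (x = r cos θ, y = r sin θ, dA = r dr dθ); the integrand becomes 272, so

    ∬_D (curl F)_z dA = ∫_0^{2π} ∫_0^{7} (272) · r dr dθ.

Inner (r from 0 to 7): 6664.
Outer (θ from 0 to 2π): 13328π.

Therefore ∮_C F · dr = 13328π.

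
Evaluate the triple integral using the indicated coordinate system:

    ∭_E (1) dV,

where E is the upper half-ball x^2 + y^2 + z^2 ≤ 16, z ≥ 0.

In spherical coordinates, x = ρ sin(φ) cos(θ), y = ρ sin(φ) sin(θ), z = ρ cos(φ), and dV = ρ^2 sin(φ) dρ dφ dθ.

The integrand becomes 1, so

    ∭_E (1) dV = ∫_{0}^{2π} ∫_{0}^{π/2} ∫_{0}^{4} (1) · ρ^2 sin(φ) dρ dφ dθ.

Inner (ρ): 64sin(φ)/3.
Middle (φ): 64/3.
Outer (θ): 128π/3.

Therefore the triple integral equals 128π/3.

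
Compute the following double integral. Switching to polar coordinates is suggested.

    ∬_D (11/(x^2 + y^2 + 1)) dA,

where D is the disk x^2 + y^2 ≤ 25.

The region D is 0 ≤ r ≤ 5, 0 ≤ θ ≤ 2π in polar coordinates, where x = r cos(θ), y = r sin(θ), and dA = r dr dθ.

Under the substitution, the integrand becomes 11/(r^2 + 1), so

    ∬_D (11/(x^2 + y^2 + 1)) dA = ∫_{0}^{2π} ∫_{0}^{5} (11/(r^2 + 1)) · r dr dθ.

Inner integral (in r): ∫_{0}^{5} (11/(r^2 + 1)) · r dr = 11log(26)/2.

Outer integral (in θ): ∫_{0}^{2π} (11log(26)/2) dθ = 11π log(26).

Therefore ∬_D (11/(x^2 + y^2 + 1)) dA = 11π log(26).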